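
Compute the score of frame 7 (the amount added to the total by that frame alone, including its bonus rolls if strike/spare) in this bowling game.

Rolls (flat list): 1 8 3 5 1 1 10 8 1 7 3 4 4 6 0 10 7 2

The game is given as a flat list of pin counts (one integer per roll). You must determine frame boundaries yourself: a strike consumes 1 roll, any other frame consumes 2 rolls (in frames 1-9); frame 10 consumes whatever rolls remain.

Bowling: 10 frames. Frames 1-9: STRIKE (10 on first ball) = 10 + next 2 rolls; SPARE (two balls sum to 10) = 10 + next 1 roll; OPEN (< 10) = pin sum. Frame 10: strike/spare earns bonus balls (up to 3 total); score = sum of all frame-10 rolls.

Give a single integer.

Answer: 8

Derivation:
Frame 1: OPEN (1+8=9). Cumulative: 9
Frame 2: OPEN (3+5=8). Cumulative: 17
Frame 3: OPEN (1+1=2). Cumulative: 19
Frame 4: STRIKE. 10 + next two rolls (8+1) = 19. Cumulative: 38
Frame 5: OPEN (8+1=9). Cumulative: 47
Frame 6: SPARE (7+3=10). 10 + next roll (4) = 14. Cumulative: 61
Frame 7: OPEN (4+4=8). Cumulative: 69
Frame 8: OPEN (6+0=6). Cumulative: 75
Frame 9: STRIKE. 10 + next two rolls (7+2) = 19. Cumulative: 94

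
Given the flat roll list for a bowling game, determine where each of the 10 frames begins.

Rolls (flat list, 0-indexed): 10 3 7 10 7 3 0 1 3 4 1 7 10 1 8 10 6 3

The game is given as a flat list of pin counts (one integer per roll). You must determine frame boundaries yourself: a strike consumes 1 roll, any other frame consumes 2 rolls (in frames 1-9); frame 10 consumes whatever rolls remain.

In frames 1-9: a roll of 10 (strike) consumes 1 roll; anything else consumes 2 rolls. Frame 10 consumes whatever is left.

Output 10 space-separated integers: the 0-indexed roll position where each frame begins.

Answer: 0 1 3 4 6 8 10 12 13 15

Derivation:
Frame 1 starts at roll index 0: roll=10 (strike), consumes 1 roll
Frame 2 starts at roll index 1: rolls=3,7 (sum=10), consumes 2 rolls
Frame 3 starts at roll index 3: roll=10 (strike), consumes 1 roll
Frame 4 starts at roll index 4: rolls=7,3 (sum=10), consumes 2 rolls
Frame 5 starts at roll index 6: rolls=0,1 (sum=1), consumes 2 rolls
Frame 6 starts at roll index 8: rolls=3,4 (sum=7), consumes 2 rolls
Frame 7 starts at roll index 10: rolls=1,7 (sum=8), consumes 2 rolls
Frame 8 starts at roll index 12: roll=10 (strike), consumes 1 roll
Frame 9 starts at roll index 13: rolls=1,8 (sum=9), consumes 2 rolls
Frame 10 starts at roll index 15: 3 remaining rolls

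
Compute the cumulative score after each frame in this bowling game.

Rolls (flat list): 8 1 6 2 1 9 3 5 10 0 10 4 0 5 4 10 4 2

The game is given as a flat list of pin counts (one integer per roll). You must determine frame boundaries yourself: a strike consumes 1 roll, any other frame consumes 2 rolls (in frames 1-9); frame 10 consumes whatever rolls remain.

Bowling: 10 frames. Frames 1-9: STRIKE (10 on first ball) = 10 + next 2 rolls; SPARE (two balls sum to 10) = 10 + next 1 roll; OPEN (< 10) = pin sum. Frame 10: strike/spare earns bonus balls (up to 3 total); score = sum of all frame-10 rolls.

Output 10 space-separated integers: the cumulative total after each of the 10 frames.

Answer: 9 17 30 38 58 72 76 85 101 107

Derivation:
Frame 1: OPEN (8+1=9). Cumulative: 9
Frame 2: OPEN (6+2=8). Cumulative: 17
Frame 3: SPARE (1+9=10). 10 + next roll (3) = 13. Cumulative: 30
Frame 4: OPEN (3+5=8). Cumulative: 38
Frame 5: STRIKE. 10 + next two rolls (0+10) = 20. Cumulative: 58
Frame 6: SPARE (0+10=10). 10 + next roll (4) = 14. Cumulative: 72
Frame 7: OPEN (4+0=4). Cumulative: 76
Frame 8: OPEN (5+4=9). Cumulative: 85
Frame 9: STRIKE. 10 + next two rolls (4+2) = 16. Cumulative: 101
Frame 10: OPEN. Sum of all frame-10 rolls (4+2) = 6. Cumulative: 107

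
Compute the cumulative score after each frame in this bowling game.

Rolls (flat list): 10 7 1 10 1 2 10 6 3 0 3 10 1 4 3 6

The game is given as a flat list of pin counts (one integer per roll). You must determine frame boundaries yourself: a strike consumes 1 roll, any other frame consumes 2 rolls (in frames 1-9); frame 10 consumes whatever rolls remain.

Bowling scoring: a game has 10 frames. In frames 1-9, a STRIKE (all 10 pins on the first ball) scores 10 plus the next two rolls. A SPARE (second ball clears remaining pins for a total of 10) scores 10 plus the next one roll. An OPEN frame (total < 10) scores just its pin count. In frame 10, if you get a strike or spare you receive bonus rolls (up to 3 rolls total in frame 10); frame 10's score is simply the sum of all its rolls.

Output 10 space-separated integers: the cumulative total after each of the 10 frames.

Frame 1: STRIKE. 10 + next two rolls (7+1) = 18. Cumulative: 18
Frame 2: OPEN (7+1=8). Cumulative: 26
Frame 3: STRIKE. 10 + next two rolls (1+2) = 13. Cumulative: 39
Frame 4: OPEN (1+2=3). Cumulative: 42
Frame 5: STRIKE. 10 + next two rolls (6+3) = 19. Cumulative: 61
Frame 6: OPEN (6+3=9). Cumulative: 70
Frame 7: OPEN (0+3=3). Cumulative: 73
Frame 8: STRIKE. 10 + next two rolls (1+4) = 15. Cumulative: 88
Frame 9: OPEN (1+4=5). Cumulative: 93
Frame 10: OPEN. Sum of all frame-10 rolls (3+6) = 9. Cumulative: 102

Answer: 18 26 39 42 61 70 73 88 93 102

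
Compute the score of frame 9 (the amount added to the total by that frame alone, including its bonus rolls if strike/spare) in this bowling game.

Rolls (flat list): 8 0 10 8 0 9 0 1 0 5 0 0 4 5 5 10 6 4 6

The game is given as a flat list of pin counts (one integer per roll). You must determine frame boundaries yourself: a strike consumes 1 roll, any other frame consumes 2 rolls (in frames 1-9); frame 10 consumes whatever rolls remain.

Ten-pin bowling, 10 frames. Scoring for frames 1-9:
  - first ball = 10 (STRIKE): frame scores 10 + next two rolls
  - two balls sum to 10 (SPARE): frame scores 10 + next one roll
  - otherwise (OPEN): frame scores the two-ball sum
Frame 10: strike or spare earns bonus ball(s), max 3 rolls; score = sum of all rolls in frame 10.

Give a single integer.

Answer: 20

Derivation:
Frame 1: OPEN (8+0=8). Cumulative: 8
Frame 2: STRIKE. 10 + next two rolls (8+0) = 18. Cumulative: 26
Frame 3: OPEN (8+0=8). Cumulative: 34
Frame 4: OPEN (9+0=9). Cumulative: 43
Frame 5: OPEN (1+0=1). Cumulative: 44
Frame 6: OPEN (5+0=5). Cumulative: 49
Frame 7: OPEN (0+4=4). Cumulative: 53
Frame 8: SPARE (5+5=10). 10 + next roll (10) = 20. Cumulative: 73
Frame 9: STRIKE. 10 + next two rolls (6+4) = 20. Cumulative: 93
Frame 10: SPARE. Sum of all frame-10 rolls (6+4+6) = 16. Cumulative: 109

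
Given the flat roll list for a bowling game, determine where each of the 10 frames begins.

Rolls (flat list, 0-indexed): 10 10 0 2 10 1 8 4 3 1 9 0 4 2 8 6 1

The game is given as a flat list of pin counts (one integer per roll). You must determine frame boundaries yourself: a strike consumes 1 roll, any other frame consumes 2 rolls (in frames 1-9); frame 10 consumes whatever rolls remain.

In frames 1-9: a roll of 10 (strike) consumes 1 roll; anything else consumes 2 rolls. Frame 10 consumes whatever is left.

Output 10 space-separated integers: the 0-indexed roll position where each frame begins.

Answer: 0 1 2 4 5 7 9 11 13 15

Derivation:
Frame 1 starts at roll index 0: roll=10 (strike), consumes 1 roll
Frame 2 starts at roll index 1: roll=10 (strike), consumes 1 roll
Frame 3 starts at roll index 2: rolls=0,2 (sum=2), consumes 2 rolls
Frame 4 starts at roll index 4: roll=10 (strike), consumes 1 roll
Frame 5 starts at roll index 5: rolls=1,8 (sum=9), consumes 2 rolls
Frame 6 starts at roll index 7: rolls=4,3 (sum=7), consumes 2 rolls
Frame 7 starts at roll index 9: rolls=1,9 (sum=10), consumes 2 rolls
Frame 8 starts at roll index 11: rolls=0,4 (sum=4), consumes 2 rolls
Frame 9 starts at roll index 13: rolls=2,8 (sum=10), consumes 2 rolls
Frame 10 starts at roll index 15: 2 remaining rolls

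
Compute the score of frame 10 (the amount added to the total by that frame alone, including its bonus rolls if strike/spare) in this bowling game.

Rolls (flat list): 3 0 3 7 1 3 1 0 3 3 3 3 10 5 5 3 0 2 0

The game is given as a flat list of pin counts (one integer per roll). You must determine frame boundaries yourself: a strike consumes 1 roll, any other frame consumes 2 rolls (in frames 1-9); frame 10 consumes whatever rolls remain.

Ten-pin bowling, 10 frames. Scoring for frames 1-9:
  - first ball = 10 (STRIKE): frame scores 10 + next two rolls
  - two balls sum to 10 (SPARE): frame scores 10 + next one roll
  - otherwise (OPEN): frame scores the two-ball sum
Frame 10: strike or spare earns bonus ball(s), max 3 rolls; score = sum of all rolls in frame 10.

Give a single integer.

Answer: 2

Derivation:
Frame 1: OPEN (3+0=3). Cumulative: 3
Frame 2: SPARE (3+7=10). 10 + next roll (1) = 11. Cumulative: 14
Frame 3: OPEN (1+3=4). Cumulative: 18
Frame 4: OPEN (1+0=1). Cumulative: 19
Frame 5: OPEN (3+3=6). Cumulative: 25
Frame 6: OPEN (3+3=6). Cumulative: 31
Frame 7: STRIKE. 10 + next two rolls (5+5) = 20. Cumulative: 51
Frame 8: SPARE (5+5=10). 10 + next roll (3) = 13. Cumulative: 64
Frame 9: OPEN (3+0=3). Cumulative: 67
Frame 10: OPEN. Sum of all frame-10 rolls (2+0) = 2. Cumulative: 69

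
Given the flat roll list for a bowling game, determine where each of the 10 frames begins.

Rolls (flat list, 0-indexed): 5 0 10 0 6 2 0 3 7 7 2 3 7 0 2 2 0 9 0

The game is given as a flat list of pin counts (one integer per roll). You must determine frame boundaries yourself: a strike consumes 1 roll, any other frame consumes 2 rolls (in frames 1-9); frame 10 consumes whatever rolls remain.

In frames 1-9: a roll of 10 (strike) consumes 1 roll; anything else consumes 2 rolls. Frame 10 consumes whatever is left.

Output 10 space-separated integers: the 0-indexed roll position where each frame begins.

Answer: 0 2 3 5 7 9 11 13 15 17

Derivation:
Frame 1 starts at roll index 0: rolls=5,0 (sum=5), consumes 2 rolls
Frame 2 starts at roll index 2: roll=10 (strike), consumes 1 roll
Frame 3 starts at roll index 3: rolls=0,6 (sum=6), consumes 2 rolls
Frame 4 starts at roll index 5: rolls=2,0 (sum=2), consumes 2 rolls
Frame 5 starts at roll index 7: rolls=3,7 (sum=10), consumes 2 rolls
Frame 6 starts at roll index 9: rolls=7,2 (sum=9), consumes 2 rolls
Frame 7 starts at roll index 11: rolls=3,7 (sum=10), consumes 2 rolls
Frame 8 starts at roll index 13: rolls=0,2 (sum=2), consumes 2 rolls
Frame 9 starts at roll index 15: rolls=2,0 (sum=2), consumes 2 rolls
Frame 10 starts at roll index 17: 2 remaining rolls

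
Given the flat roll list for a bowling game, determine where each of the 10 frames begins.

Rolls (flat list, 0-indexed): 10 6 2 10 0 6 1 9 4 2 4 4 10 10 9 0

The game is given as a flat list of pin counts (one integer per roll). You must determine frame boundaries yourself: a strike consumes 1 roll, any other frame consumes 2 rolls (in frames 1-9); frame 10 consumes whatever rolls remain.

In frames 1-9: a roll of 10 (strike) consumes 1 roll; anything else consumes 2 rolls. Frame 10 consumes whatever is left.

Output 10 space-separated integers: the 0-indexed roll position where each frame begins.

Frame 1 starts at roll index 0: roll=10 (strike), consumes 1 roll
Frame 2 starts at roll index 1: rolls=6,2 (sum=8), consumes 2 rolls
Frame 3 starts at roll index 3: roll=10 (strike), consumes 1 roll
Frame 4 starts at roll index 4: rolls=0,6 (sum=6), consumes 2 rolls
Frame 5 starts at roll index 6: rolls=1,9 (sum=10), consumes 2 rolls
Frame 6 starts at roll index 8: rolls=4,2 (sum=6), consumes 2 rolls
Frame 7 starts at roll index 10: rolls=4,4 (sum=8), consumes 2 rolls
Frame 8 starts at roll index 12: roll=10 (strike), consumes 1 roll
Frame 9 starts at roll index 13: roll=10 (strike), consumes 1 roll
Frame 10 starts at roll index 14: 2 remaining rolls

Answer: 0 1 3 4 6 8 10 12 13 14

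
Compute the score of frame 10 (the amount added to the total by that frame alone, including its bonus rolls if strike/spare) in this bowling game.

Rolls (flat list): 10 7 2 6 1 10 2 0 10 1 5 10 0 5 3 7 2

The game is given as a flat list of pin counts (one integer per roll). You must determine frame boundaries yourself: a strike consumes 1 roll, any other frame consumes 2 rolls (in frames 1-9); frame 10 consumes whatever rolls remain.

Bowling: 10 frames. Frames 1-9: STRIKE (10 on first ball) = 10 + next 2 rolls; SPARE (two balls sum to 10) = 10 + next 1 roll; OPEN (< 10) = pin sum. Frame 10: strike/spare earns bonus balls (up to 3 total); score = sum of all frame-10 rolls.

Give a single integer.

Frame 1: STRIKE. 10 + next two rolls (7+2) = 19. Cumulative: 19
Frame 2: OPEN (7+2=9). Cumulative: 28
Frame 3: OPEN (6+1=7). Cumulative: 35
Frame 4: STRIKE. 10 + next two rolls (2+0) = 12. Cumulative: 47
Frame 5: OPEN (2+0=2). Cumulative: 49
Frame 6: STRIKE. 10 + next two rolls (1+5) = 16. Cumulative: 65
Frame 7: OPEN (1+5=6). Cumulative: 71
Frame 8: STRIKE. 10 + next two rolls (0+5) = 15. Cumulative: 86
Frame 9: OPEN (0+5=5). Cumulative: 91
Frame 10: SPARE. Sum of all frame-10 rolls (3+7+2) = 12. Cumulative: 103

Answer: 12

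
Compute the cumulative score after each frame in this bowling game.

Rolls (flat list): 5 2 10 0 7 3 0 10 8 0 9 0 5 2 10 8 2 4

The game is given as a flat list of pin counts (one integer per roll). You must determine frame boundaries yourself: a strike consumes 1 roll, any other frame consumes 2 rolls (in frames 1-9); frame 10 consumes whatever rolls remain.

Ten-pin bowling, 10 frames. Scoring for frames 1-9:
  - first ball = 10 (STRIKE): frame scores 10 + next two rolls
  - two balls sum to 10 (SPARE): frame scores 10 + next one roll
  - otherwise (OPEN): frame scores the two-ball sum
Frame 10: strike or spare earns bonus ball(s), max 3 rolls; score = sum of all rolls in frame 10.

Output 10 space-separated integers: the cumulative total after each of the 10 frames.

Frame 1: OPEN (5+2=7). Cumulative: 7
Frame 2: STRIKE. 10 + next two rolls (0+7) = 17. Cumulative: 24
Frame 3: OPEN (0+7=7). Cumulative: 31
Frame 4: OPEN (3+0=3). Cumulative: 34
Frame 5: STRIKE. 10 + next two rolls (8+0) = 18. Cumulative: 52
Frame 6: OPEN (8+0=8). Cumulative: 60
Frame 7: OPEN (9+0=9). Cumulative: 69
Frame 8: OPEN (5+2=7). Cumulative: 76
Frame 9: STRIKE. 10 + next two rolls (8+2) = 20. Cumulative: 96
Frame 10: SPARE. Sum of all frame-10 rolls (8+2+4) = 14. Cumulative: 110

Answer: 7 24 31 34 52 60 69 76 96 110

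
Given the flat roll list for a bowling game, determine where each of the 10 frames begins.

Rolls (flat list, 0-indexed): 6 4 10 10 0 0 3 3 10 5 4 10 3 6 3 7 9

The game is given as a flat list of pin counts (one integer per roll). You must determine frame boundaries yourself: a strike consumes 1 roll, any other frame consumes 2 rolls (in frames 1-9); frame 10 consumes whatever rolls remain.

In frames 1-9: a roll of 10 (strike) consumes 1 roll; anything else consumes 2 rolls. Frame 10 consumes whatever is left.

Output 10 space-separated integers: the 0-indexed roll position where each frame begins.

Frame 1 starts at roll index 0: rolls=6,4 (sum=10), consumes 2 rolls
Frame 2 starts at roll index 2: roll=10 (strike), consumes 1 roll
Frame 3 starts at roll index 3: roll=10 (strike), consumes 1 roll
Frame 4 starts at roll index 4: rolls=0,0 (sum=0), consumes 2 rolls
Frame 5 starts at roll index 6: rolls=3,3 (sum=6), consumes 2 rolls
Frame 6 starts at roll index 8: roll=10 (strike), consumes 1 roll
Frame 7 starts at roll index 9: rolls=5,4 (sum=9), consumes 2 rolls
Frame 8 starts at roll index 11: roll=10 (strike), consumes 1 roll
Frame 9 starts at roll index 12: rolls=3,6 (sum=9), consumes 2 rolls
Frame 10 starts at roll index 14: 3 remaining rolls

Answer: 0 2 3 4 6 8 9 11 12 14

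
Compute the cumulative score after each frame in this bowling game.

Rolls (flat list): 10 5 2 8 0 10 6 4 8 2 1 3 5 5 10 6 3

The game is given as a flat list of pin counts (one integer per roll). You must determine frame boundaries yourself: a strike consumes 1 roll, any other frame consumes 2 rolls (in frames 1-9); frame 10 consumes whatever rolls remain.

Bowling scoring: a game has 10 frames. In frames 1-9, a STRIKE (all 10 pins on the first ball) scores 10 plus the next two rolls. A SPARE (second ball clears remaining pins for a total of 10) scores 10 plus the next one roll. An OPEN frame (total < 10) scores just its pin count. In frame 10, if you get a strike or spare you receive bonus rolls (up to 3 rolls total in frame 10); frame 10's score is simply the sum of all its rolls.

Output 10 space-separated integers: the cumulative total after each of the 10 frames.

Frame 1: STRIKE. 10 + next two rolls (5+2) = 17. Cumulative: 17
Frame 2: OPEN (5+2=7). Cumulative: 24
Frame 3: OPEN (8+0=8). Cumulative: 32
Frame 4: STRIKE. 10 + next two rolls (6+4) = 20. Cumulative: 52
Frame 5: SPARE (6+4=10). 10 + next roll (8) = 18. Cumulative: 70
Frame 6: SPARE (8+2=10). 10 + next roll (1) = 11. Cumulative: 81
Frame 7: OPEN (1+3=4). Cumulative: 85
Frame 8: SPARE (5+5=10). 10 + next roll (10) = 20. Cumulative: 105
Frame 9: STRIKE. 10 + next two rolls (6+3) = 19. Cumulative: 124
Frame 10: OPEN. Sum of all frame-10 rolls (6+3) = 9. Cumulative: 133

Answer: 17 24 32 52 70 81 85 105 124 133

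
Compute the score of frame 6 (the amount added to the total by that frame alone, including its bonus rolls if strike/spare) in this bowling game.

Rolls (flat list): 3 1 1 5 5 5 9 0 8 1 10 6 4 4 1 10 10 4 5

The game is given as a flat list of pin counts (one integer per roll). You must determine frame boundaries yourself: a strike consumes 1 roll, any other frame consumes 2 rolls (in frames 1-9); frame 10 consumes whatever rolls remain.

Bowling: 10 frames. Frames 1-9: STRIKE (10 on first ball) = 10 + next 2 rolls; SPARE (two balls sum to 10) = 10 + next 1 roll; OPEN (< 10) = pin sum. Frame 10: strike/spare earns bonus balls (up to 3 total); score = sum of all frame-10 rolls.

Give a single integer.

Answer: 20

Derivation:
Frame 1: OPEN (3+1=4). Cumulative: 4
Frame 2: OPEN (1+5=6). Cumulative: 10
Frame 3: SPARE (5+5=10). 10 + next roll (9) = 19. Cumulative: 29
Frame 4: OPEN (9+0=9). Cumulative: 38
Frame 5: OPEN (8+1=9). Cumulative: 47
Frame 6: STRIKE. 10 + next two rolls (6+4) = 20. Cumulative: 67
Frame 7: SPARE (6+4=10). 10 + next roll (4) = 14. Cumulative: 81
Frame 8: OPEN (4+1=5). Cumulative: 86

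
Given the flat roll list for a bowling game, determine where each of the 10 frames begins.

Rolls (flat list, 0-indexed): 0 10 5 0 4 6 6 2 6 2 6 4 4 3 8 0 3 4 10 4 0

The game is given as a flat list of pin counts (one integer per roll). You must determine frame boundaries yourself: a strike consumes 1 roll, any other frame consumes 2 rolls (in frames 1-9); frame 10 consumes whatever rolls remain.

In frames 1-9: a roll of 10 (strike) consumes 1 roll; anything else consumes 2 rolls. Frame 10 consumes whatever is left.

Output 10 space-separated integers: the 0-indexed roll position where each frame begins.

Frame 1 starts at roll index 0: rolls=0,10 (sum=10), consumes 2 rolls
Frame 2 starts at roll index 2: rolls=5,0 (sum=5), consumes 2 rolls
Frame 3 starts at roll index 4: rolls=4,6 (sum=10), consumes 2 rolls
Frame 4 starts at roll index 6: rolls=6,2 (sum=8), consumes 2 rolls
Frame 5 starts at roll index 8: rolls=6,2 (sum=8), consumes 2 rolls
Frame 6 starts at roll index 10: rolls=6,4 (sum=10), consumes 2 rolls
Frame 7 starts at roll index 12: rolls=4,3 (sum=7), consumes 2 rolls
Frame 8 starts at roll index 14: rolls=8,0 (sum=8), consumes 2 rolls
Frame 9 starts at roll index 16: rolls=3,4 (sum=7), consumes 2 rolls
Frame 10 starts at roll index 18: 3 remaining rolls

Answer: 0 2 4 6 8 10 12 14 16 18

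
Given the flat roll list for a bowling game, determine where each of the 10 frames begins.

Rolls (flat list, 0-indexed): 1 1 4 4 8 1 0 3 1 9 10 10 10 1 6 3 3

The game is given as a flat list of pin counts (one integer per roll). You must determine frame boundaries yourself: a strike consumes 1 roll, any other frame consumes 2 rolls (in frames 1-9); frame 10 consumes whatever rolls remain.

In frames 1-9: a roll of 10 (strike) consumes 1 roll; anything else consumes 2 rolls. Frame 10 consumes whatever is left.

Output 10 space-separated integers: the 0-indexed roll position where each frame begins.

Answer: 0 2 4 6 8 10 11 12 13 15

Derivation:
Frame 1 starts at roll index 0: rolls=1,1 (sum=2), consumes 2 rolls
Frame 2 starts at roll index 2: rolls=4,4 (sum=8), consumes 2 rolls
Frame 3 starts at roll index 4: rolls=8,1 (sum=9), consumes 2 rolls
Frame 4 starts at roll index 6: rolls=0,3 (sum=3), consumes 2 rolls
Frame 5 starts at roll index 8: rolls=1,9 (sum=10), consumes 2 rolls
Frame 6 starts at roll index 10: roll=10 (strike), consumes 1 roll
Frame 7 starts at roll index 11: roll=10 (strike), consumes 1 roll
Frame 8 starts at roll index 12: roll=10 (strike), consumes 1 roll
Frame 9 starts at roll index 13: rolls=1,6 (sum=7), consumes 2 rolls
Frame 10 starts at roll index 15: 2 remaining rolls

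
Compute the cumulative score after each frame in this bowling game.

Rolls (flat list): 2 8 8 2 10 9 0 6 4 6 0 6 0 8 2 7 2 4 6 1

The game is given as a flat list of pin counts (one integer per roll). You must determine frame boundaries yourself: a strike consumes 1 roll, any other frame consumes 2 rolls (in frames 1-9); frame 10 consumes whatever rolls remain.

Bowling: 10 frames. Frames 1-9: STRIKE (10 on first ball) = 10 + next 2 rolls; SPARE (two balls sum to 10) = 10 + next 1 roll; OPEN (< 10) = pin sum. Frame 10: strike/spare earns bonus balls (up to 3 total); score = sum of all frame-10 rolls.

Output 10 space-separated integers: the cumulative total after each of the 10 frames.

Answer: 18 38 57 66 82 88 94 111 120 131

Derivation:
Frame 1: SPARE (2+8=10). 10 + next roll (8) = 18. Cumulative: 18
Frame 2: SPARE (8+2=10). 10 + next roll (10) = 20. Cumulative: 38
Frame 3: STRIKE. 10 + next two rolls (9+0) = 19. Cumulative: 57
Frame 4: OPEN (9+0=9). Cumulative: 66
Frame 5: SPARE (6+4=10). 10 + next roll (6) = 16. Cumulative: 82
Frame 6: OPEN (6+0=6). Cumulative: 88
Frame 7: OPEN (6+0=6). Cumulative: 94
Frame 8: SPARE (8+2=10). 10 + next roll (7) = 17. Cumulative: 111
Frame 9: OPEN (7+2=9). Cumulative: 120
Frame 10: SPARE. Sum of all frame-10 rolls (4+6+1) = 11. Cumulative: 131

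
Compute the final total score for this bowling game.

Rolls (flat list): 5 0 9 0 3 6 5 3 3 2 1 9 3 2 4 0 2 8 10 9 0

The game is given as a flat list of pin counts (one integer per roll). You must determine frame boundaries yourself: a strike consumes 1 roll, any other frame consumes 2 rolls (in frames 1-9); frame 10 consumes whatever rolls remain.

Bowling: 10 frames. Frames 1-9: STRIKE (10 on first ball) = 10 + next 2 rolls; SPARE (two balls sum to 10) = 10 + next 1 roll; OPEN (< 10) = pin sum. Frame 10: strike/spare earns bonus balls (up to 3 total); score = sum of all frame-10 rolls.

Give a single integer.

Answer: 97

Derivation:
Frame 1: OPEN (5+0=5). Cumulative: 5
Frame 2: OPEN (9+0=9). Cumulative: 14
Frame 3: OPEN (3+6=9). Cumulative: 23
Frame 4: OPEN (5+3=8). Cumulative: 31
Frame 5: OPEN (3+2=5). Cumulative: 36
Frame 6: SPARE (1+9=10). 10 + next roll (3) = 13. Cumulative: 49
Frame 7: OPEN (3+2=5). Cumulative: 54
Frame 8: OPEN (4+0=4). Cumulative: 58
Frame 9: SPARE (2+8=10). 10 + next roll (10) = 20. Cumulative: 78
Frame 10: STRIKE. Sum of all frame-10 rolls (10+9+0) = 19. Cumulative: 97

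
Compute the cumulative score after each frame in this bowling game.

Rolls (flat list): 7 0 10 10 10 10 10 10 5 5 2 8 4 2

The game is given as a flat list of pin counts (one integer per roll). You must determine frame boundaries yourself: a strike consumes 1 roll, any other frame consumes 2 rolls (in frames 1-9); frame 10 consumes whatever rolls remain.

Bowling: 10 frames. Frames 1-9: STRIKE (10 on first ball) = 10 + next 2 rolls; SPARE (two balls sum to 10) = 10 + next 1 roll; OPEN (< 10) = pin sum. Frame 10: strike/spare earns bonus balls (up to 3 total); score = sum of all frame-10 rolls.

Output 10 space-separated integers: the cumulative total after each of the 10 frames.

Frame 1: OPEN (7+0=7). Cumulative: 7
Frame 2: STRIKE. 10 + next two rolls (10+10) = 30. Cumulative: 37
Frame 3: STRIKE. 10 + next two rolls (10+10) = 30. Cumulative: 67
Frame 4: STRIKE. 10 + next two rolls (10+10) = 30. Cumulative: 97
Frame 5: STRIKE. 10 + next two rolls (10+10) = 30. Cumulative: 127
Frame 6: STRIKE. 10 + next two rolls (10+5) = 25. Cumulative: 152
Frame 7: STRIKE. 10 + next two rolls (5+5) = 20. Cumulative: 172
Frame 8: SPARE (5+5=10). 10 + next roll (2) = 12. Cumulative: 184
Frame 9: SPARE (2+8=10). 10 + next roll (4) = 14. Cumulative: 198
Frame 10: OPEN. Sum of all frame-10 rolls (4+2) = 6. Cumulative: 204

Answer: 7 37 67 97 127 152 172 184 198 204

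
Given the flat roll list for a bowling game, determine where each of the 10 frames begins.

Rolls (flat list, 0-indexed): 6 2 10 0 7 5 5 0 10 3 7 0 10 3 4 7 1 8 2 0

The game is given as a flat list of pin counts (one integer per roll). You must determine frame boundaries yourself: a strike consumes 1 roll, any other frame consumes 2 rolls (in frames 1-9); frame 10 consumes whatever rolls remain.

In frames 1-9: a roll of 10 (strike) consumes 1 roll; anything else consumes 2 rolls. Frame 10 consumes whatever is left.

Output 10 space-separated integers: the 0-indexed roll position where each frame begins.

Answer: 0 2 3 5 7 9 11 13 15 17

Derivation:
Frame 1 starts at roll index 0: rolls=6,2 (sum=8), consumes 2 rolls
Frame 2 starts at roll index 2: roll=10 (strike), consumes 1 roll
Frame 3 starts at roll index 3: rolls=0,7 (sum=7), consumes 2 rolls
Frame 4 starts at roll index 5: rolls=5,5 (sum=10), consumes 2 rolls
Frame 5 starts at roll index 7: rolls=0,10 (sum=10), consumes 2 rolls
Frame 6 starts at roll index 9: rolls=3,7 (sum=10), consumes 2 rolls
Frame 7 starts at roll index 11: rolls=0,10 (sum=10), consumes 2 rolls
Frame 8 starts at roll index 13: rolls=3,4 (sum=7), consumes 2 rolls
Frame 9 starts at roll index 15: rolls=7,1 (sum=8), consumes 2 rolls
Frame 10 starts at roll index 17: 3 remaining rolls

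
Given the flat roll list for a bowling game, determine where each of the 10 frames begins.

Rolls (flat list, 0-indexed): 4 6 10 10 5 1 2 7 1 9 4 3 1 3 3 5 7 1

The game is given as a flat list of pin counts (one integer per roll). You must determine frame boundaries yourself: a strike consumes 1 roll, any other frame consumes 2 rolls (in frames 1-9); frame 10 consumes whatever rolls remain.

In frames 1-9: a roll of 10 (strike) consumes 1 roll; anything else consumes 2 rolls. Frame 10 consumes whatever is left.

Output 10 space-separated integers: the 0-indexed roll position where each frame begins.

Answer: 0 2 3 4 6 8 10 12 14 16

Derivation:
Frame 1 starts at roll index 0: rolls=4,6 (sum=10), consumes 2 rolls
Frame 2 starts at roll index 2: roll=10 (strike), consumes 1 roll
Frame 3 starts at roll index 3: roll=10 (strike), consumes 1 roll
Frame 4 starts at roll index 4: rolls=5,1 (sum=6), consumes 2 rolls
Frame 5 starts at roll index 6: rolls=2,7 (sum=9), consumes 2 rolls
Frame 6 starts at roll index 8: rolls=1,9 (sum=10), consumes 2 rolls
Frame 7 starts at roll index 10: rolls=4,3 (sum=7), consumes 2 rolls
Frame 8 starts at roll index 12: rolls=1,3 (sum=4), consumes 2 rolls
Frame 9 starts at roll index 14: rolls=3,5 (sum=8), consumes 2 rolls
Frame 10 starts at roll index 16: 2 remaining rolls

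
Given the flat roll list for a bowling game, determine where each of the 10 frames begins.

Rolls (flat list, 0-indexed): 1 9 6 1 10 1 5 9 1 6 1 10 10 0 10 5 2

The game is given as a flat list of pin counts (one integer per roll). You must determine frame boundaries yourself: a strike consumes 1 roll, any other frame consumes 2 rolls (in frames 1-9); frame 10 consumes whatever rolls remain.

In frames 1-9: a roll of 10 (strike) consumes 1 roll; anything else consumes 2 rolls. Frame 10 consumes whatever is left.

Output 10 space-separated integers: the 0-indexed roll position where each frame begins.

Frame 1 starts at roll index 0: rolls=1,9 (sum=10), consumes 2 rolls
Frame 2 starts at roll index 2: rolls=6,1 (sum=7), consumes 2 rolls
Frame 3 starts at roll index 4: roll=10 (strike), consumes 1 roll
Frame 4 starts at roll index 5: rolls=1,5 (sum=6), consumes 2 rolls
Frame 5 starts at roll index 7: rolls=9,1 (sum=10), consumes 2 rolls
Frame 6 starts at roll index 9: rolls=6,1 (sum=7), consumes 2 rolls
Frame 7 starts at roll index 11: roll=10 (strike), consumes 1 roll
Frame 8 starts at roll index 12: roll=10 (strike), consumes 1 roll
Frame 9 starts at roll index 13: rolls=0,10 (sum=10), consumes 2 rolls
Frame 10 starts at roll index 15: 2 remaining rolls

Answer: 0 2 4 5 7 9 11 12 13 15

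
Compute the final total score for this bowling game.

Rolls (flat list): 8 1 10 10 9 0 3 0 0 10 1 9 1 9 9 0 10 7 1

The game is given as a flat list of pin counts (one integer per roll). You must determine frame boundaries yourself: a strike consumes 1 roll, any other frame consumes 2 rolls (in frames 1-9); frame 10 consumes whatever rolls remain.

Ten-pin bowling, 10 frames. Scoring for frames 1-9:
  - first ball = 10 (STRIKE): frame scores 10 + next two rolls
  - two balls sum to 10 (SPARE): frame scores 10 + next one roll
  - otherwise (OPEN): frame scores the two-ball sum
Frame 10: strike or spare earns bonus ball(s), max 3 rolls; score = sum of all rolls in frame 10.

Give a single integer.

Answer: 137

Derivation:
Frame 1: OPEN (8+1=9). Cumulative: 9
Frame 2: STRIKE. 10 + next two rolls (10+9) = 29. Cumulative: 38
Frame 3: STRIKE. 10 + next two rolls (9+0) = 19. Cumulative: 57
Frame 4: OPEN (9+0=9). Cumulative: 66
Frame 5: OPEN (3+0=3). Cumulative: 69
Frame 6: SPARE (0+10=10). 10 + next roll (1) = 11. Cumulative: 80
Frame 7: SPARE (1+9=10). 10 + next roll (1) = 11. Cumulative: 91
Frame 8: SPARE (1+9=10). 10 + next roll (9) = 19. Cumulative: 110
Frame 9: OPEN (9+0=9). Cumulative: 119
Frame 10: STRIKE. Sum of all frame-10 rolls (10+7+1) = 18. Cumulative: 137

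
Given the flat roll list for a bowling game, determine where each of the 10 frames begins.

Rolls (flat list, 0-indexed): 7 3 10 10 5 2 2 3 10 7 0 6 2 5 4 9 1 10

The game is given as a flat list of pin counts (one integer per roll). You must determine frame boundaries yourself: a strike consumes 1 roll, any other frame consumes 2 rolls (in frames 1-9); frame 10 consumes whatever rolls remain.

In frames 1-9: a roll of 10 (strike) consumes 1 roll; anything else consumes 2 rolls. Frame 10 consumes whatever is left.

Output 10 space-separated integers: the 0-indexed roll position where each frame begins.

Answer: 0 2 3 4 6 8 9 11 13 15

Derivation:
Frame 1 starts at roll index 0: rolls=7,3 (sum=10), consumes 2 rolls
Frame 2 starts at roll index 2: roll=10 (strike), consumes 1 roll
Frame 3 starts at roll index 3: roll=10 (strike), consumes 1 roll
Frame 4 starts at roll index 4: rolls=5,2 (sum=7), consumes 2 rolls
Frame 5 starts at roll index 6: rolls=2,3 (sum=5), consumes 2 rolls
Frame 6 starts at roll index 8: roll=10 (strike), consumes 1 roll
Frame 7 starts at roll index 9: rolls=7,0 (sum=7), consumes 2 rolls
Frame 8 starts at roll index 11: rolls=6,2 (sum=8), consumes 2 rolls
Frame 9 starts at roll index 13: rolls=5,4 (sum=9), consumes 2 rolls
Frame 10 starts at roll index 15: 3 remaining rolls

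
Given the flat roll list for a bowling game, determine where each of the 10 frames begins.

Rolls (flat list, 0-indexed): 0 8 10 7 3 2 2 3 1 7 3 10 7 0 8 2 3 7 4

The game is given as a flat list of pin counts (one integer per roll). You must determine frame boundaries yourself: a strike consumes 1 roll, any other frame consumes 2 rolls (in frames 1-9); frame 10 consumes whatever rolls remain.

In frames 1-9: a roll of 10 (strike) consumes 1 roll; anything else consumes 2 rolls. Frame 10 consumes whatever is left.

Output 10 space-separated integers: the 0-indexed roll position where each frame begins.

Answer: 0 2 3 5 7 9 11 12 14 16

Derivation:
Frame 1 starts at roll index 0: rolls=0,8 (sum=8), consumes 2 rolls
Frame 2 starts at roll index 2: roll=10 (strike), consumes 1 roll
Frame 3 starts at roll index 3: rolls=7,3 (sum=10), consumes 2 rolls
Frame 4 starts at roll index 5: rolls=2,2 (sum=4), consumes 2 rolls
Frame 5 starts at roll index 7: rolls=3,1 (sum=4), consumes 2 rolls
Frame 6 starts at roll index 9: rolls=7,3 (sum=10), consumes 2 rolls
Frame 7 starts at roll index 11: roll=10 (strike), consumes 1 roll
Frame 8 starts at roll index 12: rolls=7,0 (sum=7), consumes 2 rolls
Frame 9 starts at roll index 14: rolls=8,2 (sum=10), consumes 2 rolls
Frame 10 starts at roll index 16: 3 remaining rolls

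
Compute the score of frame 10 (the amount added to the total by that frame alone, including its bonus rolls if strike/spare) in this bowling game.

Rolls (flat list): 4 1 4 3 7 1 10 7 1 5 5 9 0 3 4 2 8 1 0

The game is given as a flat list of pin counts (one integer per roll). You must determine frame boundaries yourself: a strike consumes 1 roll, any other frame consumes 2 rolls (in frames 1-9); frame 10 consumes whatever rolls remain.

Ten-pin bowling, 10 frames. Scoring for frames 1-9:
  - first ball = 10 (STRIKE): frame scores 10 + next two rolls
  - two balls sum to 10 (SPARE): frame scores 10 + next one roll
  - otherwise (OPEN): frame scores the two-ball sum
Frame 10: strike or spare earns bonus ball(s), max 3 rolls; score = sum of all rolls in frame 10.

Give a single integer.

Answer: 1

Derivation:
Frame 1: OPEN (4+1=5). Cumulative: 5
Frame 2: OPEN (4+3=7). Cumulative: 12
Frame 3: OPEN (7+1=8). Cumulative: 20
Frame 4: STRIKE. 10 + next two rolls (7+1) = 18. Cumulative: 38
Frame 5: OPEN (7+1=8). Cumulative: 46
Frame 6: SPARE (5+5=10). 10 + next roll (9) = 19. Cumulative: 65
Frame 7: OPEN (9+0=9). Cumulative: 74
Frame 8: OPEN (3+4=7). Cumulative: 81
Frame 9: SPARE (2+8=10). 10 + next roll (1) = 11. Cumulative: 92
Frame 10: OPEN. Sum of all frame-10 rolls (1+0) = 1. Cumulative: 93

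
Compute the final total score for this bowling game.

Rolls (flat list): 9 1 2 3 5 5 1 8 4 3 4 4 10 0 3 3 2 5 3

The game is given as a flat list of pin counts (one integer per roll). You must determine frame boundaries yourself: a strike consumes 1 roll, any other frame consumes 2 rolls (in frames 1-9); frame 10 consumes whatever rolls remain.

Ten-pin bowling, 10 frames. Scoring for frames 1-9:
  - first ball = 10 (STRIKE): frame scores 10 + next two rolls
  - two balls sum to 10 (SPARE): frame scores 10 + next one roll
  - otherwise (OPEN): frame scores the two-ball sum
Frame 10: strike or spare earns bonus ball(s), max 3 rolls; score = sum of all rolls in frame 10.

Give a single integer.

Answer: 81

Derivation:
Frame 1: SPARE (9+1=10). 10 + next roll (2) = 12. Cumulative: 12
Frame 2: OPEN (2+3=5). Cumulative: 17
Frame 3: SPARE (5+5=10). 10 + next roll (1) = 11. Cumulative: 28
Frame 4: OPEN (1+8=9). Cumulative: 37
Frame 5: OPEN (4+3=7). Cumulative: 44
Frame 6: OPEN (4+4=8). Cumulative: 52
Frame 7: STRIKE. 10 + next two rolls (0+3) = 13. Cumulative: 65
Frame 8: OPEN (0+3=3). Cumulative: 68
Frame 9: OPEN (3+2=5). Cumulative: 73
Frame 10: OPEN. Sum of all frame-10 rolls (5+3) = 8. Cumulative: 81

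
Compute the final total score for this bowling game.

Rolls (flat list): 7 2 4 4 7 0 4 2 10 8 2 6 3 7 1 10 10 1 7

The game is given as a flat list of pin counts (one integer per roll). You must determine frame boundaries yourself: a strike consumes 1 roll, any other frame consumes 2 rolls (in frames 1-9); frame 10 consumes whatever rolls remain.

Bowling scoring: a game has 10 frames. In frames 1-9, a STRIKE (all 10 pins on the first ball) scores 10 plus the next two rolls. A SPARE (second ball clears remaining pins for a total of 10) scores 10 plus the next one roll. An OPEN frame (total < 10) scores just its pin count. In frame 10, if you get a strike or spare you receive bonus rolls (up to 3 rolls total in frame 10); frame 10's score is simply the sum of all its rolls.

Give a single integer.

Answer: 122

Derivation:
Frame 1: OPEN (7+2=9). Cumulative: 9
Frame 2: OPEN (4+4=8). Cumulative: 17
Frame 3: OPEN (7+0=7). Cumulative: 24
Frame 4: OPEN (4+2=6). Cumulative: 30
Frame 5: STRIKE. 10 + next two rolls (8+2) = 20. Cumulative: 50
Frame 6: SPARE (8+2=10). 10 + next roll (6) = 16. Cumulative: 66
Frame 7: OPEN (6+3=9). Cumulative: 75
Frame 8: OPEN (7+1=8). Cumulative: 83
Frame 9: STRIKE. 10 + next two rolls (10+1) = 21. Cumulative: 104
Frame 10: STRIKE. Sum of all frame-10 rolls (10+1+7) = 18. Cumulative: 122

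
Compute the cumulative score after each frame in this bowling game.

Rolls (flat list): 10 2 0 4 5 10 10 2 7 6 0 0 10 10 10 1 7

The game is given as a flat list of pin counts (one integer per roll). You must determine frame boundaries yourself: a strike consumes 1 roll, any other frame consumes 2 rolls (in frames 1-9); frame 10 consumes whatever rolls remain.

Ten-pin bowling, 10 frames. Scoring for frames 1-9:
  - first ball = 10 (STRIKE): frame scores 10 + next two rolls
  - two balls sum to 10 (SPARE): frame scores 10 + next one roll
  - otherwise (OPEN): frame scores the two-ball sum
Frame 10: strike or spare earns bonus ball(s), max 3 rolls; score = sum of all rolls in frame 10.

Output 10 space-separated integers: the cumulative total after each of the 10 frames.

Answer: 12 14 23 45 64 73 79 99 120 138

Derivation:
Frame 1: STRIKE. 10 + next two rolls (2+0) = 12. Cumulative: 12
Frame 2: OPEN (2+0=2). Cumulative: 14
Frame 3: OPEN (4+5=9). Cumulative: 23
Frame 4: STRIKE. 10 + next two rolls (10+2) = 22. Cumulative: 45
Frame 5: STRIKE. 10 + next two rolls (2+7) = 19. Cumulative: 64
Frame 6: OPEN (2+7=9). Cumulative: 73
Frame 7: OPEN (6+0=6). Cumulative: 79
Frame 8: SPARE (0+10=10). 10 + next roll (10) = 20. Cumulative: 99
Frame 9: STRIKE. 10 + next two rolls (10+1) = 21. Cumulative: 120
Frame 10: STRIKE. Sum of all frame-10 rolls (10+1+7) = 18. Cumulative: 138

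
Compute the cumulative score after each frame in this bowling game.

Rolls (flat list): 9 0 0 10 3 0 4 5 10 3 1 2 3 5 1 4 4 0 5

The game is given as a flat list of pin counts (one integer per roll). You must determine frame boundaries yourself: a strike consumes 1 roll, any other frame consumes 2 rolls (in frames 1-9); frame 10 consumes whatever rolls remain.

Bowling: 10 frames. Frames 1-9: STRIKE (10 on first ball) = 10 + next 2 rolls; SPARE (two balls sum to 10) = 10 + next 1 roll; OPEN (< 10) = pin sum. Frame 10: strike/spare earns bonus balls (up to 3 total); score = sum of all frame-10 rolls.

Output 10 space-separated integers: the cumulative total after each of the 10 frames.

Answer: 9 22 25 34 48 52 57 63 71 76

Derivation:
Frame 1: OPEN (9+0=9). Cumulative: 9
Frame 2: SPARE (0+10=10). 10 + next roll (3) = 13. Cumulative: 22
Frame 3: OPEN (3+0=3). Cumulative: 25
Frame 4: OPEN (4+5=9). Cumulative: 34
Frame 5: STRIKE. 10 + next two rolls (3+1) = 14. Cumulative: 48
Frame 6: OPEN (3+1=4). Cumulative: 52
Frame 7: OPEN (2+3=5). Cumulative: 57
Frame 8: OPEN (5+1=6). Cumulative: 63
Frame 9: OPEN (4+4=8). Cumulative: 71
Frame 10: OPEN. Sum of all frame-10 rolls (0+5) = 5. Cumulative: 76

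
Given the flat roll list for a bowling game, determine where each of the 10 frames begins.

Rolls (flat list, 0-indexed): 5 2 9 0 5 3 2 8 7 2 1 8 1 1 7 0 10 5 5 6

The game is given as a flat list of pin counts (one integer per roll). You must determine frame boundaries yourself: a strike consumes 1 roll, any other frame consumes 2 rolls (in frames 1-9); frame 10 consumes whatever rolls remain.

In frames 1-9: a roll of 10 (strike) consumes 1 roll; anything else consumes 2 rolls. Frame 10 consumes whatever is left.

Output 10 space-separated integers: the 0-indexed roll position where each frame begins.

Answer: 0 2 4 6 8 10 12 14 16 17

Derivation:
Frame 1 starts at roll index 0: rolls=5,2 (sum=7), consumes 2 rolls
Frame 2 starts at roll index 2: rolls=9,0 (sum=9), consumes 2 rolls
Frame 3 starts at roll index 4: rolls=5,3 (sum=8), consumes 2 rolls
Frame 4 starts at roll index 6: rolls=2,8 (sum=10), consumes 2 rolls
Frame 5 starts at roll index 8: rolls=7,2 (sum=9), consumes 2 rolls
Frame 6 starts at roll index 10: rolls=1,8 (sum=9), consumes 2 rolls
Frame 7 starts at roll index 12: rolls=1,1 (sum=2), consumes 2 rolls
Frame 8 starts at roll index 14: rolls=7,0 (sum=7), consumes 2 rolls
Frame 9 starts at roll index 16: roll=10 (strike), consumes 1 roll
Frame 10 starts at roll index 17: 3 remaining rolls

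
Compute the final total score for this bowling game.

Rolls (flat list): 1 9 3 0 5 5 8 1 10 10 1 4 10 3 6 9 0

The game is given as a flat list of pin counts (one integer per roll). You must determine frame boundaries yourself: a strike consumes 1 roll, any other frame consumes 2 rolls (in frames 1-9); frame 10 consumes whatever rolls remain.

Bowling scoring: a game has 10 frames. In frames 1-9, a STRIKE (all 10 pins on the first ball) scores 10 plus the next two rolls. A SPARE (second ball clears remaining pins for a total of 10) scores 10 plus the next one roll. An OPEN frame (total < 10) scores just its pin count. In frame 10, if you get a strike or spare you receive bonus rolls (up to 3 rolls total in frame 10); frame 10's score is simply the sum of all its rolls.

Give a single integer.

Frame 1: SPARE (1+9=10). 10 + next roll (3) = 13. Cumulative: 13
Frame 2: OPEN (3+0=3). Cumulative: 16
Frame 3: SPARE (5+5=10). 10 + next roll (8) = 18. Cumulative: 34
Frame 4: OPEN (8+1=9). Cumulative: 43
Frame 5: STRIKE. 10 + next two rolls (10+1) = 21. Cumulative: 64
Frame 6: STRIKE. 10 + next two rolls (1+4) = 15. Cumulative: 79
Frame 7: OPEN (1+4=5). Cumulative: 84
Frame 8: STRIKE. 10 + next two rolls (3+6) = 19. Cumulative: 103
Frame 9: OPEN (3+6=9). Cumulative: 112
Frame 10: OPEN. Sum of all frame-10 rolls (9+0) = 9. Cumulative: 121

Answer: 121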